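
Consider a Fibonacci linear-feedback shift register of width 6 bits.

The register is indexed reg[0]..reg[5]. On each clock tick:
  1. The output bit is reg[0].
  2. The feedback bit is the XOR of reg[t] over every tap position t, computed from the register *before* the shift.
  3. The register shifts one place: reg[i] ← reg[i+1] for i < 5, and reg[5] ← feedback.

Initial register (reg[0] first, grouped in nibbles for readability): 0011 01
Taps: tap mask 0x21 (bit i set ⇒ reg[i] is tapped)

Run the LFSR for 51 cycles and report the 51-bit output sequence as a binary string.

001101110110100100111000101111001010001100001000001

step | reg (before) | out | fb
   0 | 001101 | 0 | 1
   1 | 011011 | 0 | 1
   2 | 110111 | 1 | 0
   3 | 101110 | 1 | 1
   4 | 011101 | 0 | 1
   5 | 111011 | 1 | 0
   6 | 110110 | 1 | 1
   7 | 101101 | 1 | 0
   8 | 011010 | 0 | 0
   9 | 110100 | 1 | 1
  10 | 101001 | 1 | 0
  11 | 010010 | 0 | 0
  12 | 100100 | 1 | 1
  13 | 001001 | 0 | 1
  14 | 010011 | 0 | 1
  15 | 100111 | 1 | 0
  16 | 001110 | 0 | 0
  17 | 011100 | 0 | 0
  18 | 111000 | 1 | 1
  19 | 110001 | 1 | 0
  20 | 100010 | 1 | 1
  21 | 000101 | 0 | 1
  22 | 001011 | 0 | 1
  23 | 010111 | 0 | 1
  24 | 101111 | 1 | 0
  25 | 011110 | 0 | 0
  26 | 111100 | 1 | 1
  27 | 111001 | 1 | 0
  28 | 110010 | 1 | 1
  29 | 100101 | 1 | 0
  30 | 001010 | 0 | 0
  31 | 010100 | 0 | 0
  32 | 101000 | 1 | 1
  33 | 010001 | 0 | 1
  34 | 100011 | 1 | 0
  35 | 000110 | 0 | 0
  36 | 001100 | 0 | 0
  37 | 011000 | 0 | 0
  38 | 110000 | 1 | 1
  39 | 100001 | 1 | 0
  40 | 000010 | 0 | 0
  41 | 000100 | 0 | 0
  42 | 001000 | 0 | 0
  43 | 010000 | 0 | 0
  44 | 100000 | 1 | 1
  45 | 000001 | 0 | 1
  46 | 000011 | 0 | 1
  47 | 000111 | 0 | 1
  48 | 001111 | 0 | 1
  49 | 011111 | 0 | 1
  50 | 111111 | 1 | 0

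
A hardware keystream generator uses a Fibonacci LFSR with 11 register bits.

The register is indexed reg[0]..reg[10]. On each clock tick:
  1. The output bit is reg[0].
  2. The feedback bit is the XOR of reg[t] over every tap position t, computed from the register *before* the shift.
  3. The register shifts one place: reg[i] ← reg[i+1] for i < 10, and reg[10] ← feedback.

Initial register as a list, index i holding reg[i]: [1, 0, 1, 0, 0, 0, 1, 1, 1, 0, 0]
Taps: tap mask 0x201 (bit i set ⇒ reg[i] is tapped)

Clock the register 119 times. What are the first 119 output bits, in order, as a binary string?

10100011100100000110100000001110101010110001000100101000001011101010111001000100111101011110011101100101100011110110101

tick  register→output (feedback)
  0  10100011100→1 (1)
  1  01000111001→0 (0)
  2  10001110010→1 (0)
  3  00011100100→0 (0)
  4  00111001000→0 (0)
  5  01110010000→0 (0)
  6  11100100000→1 (1)
  7  11001000001→1 (1)
  8  10010000011→1 (0)
  9  00100000110→0 (1)
 10  01000001101→0 (0)
 11  10000011010→1 (0)
 12  00000110100→0 (0)
 13  00001101000→0 (0)
 14  00011010000→0 (0)
 15  00110100000→0 (0)
 16  01101000000→0 (0)
 17  11010000000→1 (1)
 18  10100000001→1 (1)
 19  01000000011→0 (1)
 20  10000000111→1 (0)
 21  00000001110→0 (1)
 22  00000011101→0 (0)
 23  00000111010→0 (1)
 24  00001110101→0 (0)
 25  00011101010→0 (1)
 26  00111010101→0 (0)
 27  01110101010→0 (1)
 28  11101010101→1 (1)
 29  11010101011→1 (0)
 30  10101010110→1 (0)
 31  01010101100→0 (0)
 32  10101011000→1 (1)
 33  01010110001→0 (0)
 34  10101100010→1 (0)
 35  01011000100→0 (0)
 36  10110001000→1 (1)
 37  01100010001→0 (0)
 38  11000100010→1 (0)
 39  10001000100→1 (1)
 40  00010001001→0 (0)
 41  00100010010→0 (1)
 42  01000100101→0 (0)
 43  10001001010→1 (0)
 44  00010010100→0 (0)
 45  00100101000→0 (0)
 46  01001010000→0 (0)
 47  10010100000→1 (1)
 48  00101000001→0 (0)
 49  01010000010→0 (1)
 50  10100000101→1 (1)
 51  01000001011→0 (1)
 52  10000010111→1 (0)
 53  00000101110→0 (1)
 54  00001011101→0 (0)
 55  00010111010→0 (1)
 56  00101110101→0 (0)
 57  01011101010→0 (1)
 58  10111010101→1 (1)
 59  01110101011→0 (1)
 60  11101010111→1 (0)
 61  11010101110→1 (0)
 62  10101011100→1 (1)
 63  01010111001→0 (0)
 64  10101110010→1 (0)
 65  01011100100→0 (0)
 66  10111001000→1 (1)
 67  01110010001→0 (0)
 68  11100100010→1 (0)
 69  11001000100→1 (1)
 70  10010001001→1 (1)
 71  00100010011→0 (1)
 72  01000100111→0 (1)
 73  10001001111→1 (0)
 74  00010011110→0 (1)
 75  00100111101→0 (0)
 76  01001111010→0 (1)
 77  10011110101→1 (1)
 78  00111101011→0 (1)
 79  01111010111→0 (1)
 80  11110101111→1 (0)
 81  11101011110→1 (0)
 82  11010111100→1 (1)
 83  10101111001→1 (1)
 84  01011110011→0 (1)
 85  10111100111→1 (0)
 86  01111001110→0 (1)
 87  11110011101→1 (1)
 88  11100111011→1 (0)
 89  11001110110→1 (0)
 90  10011101100→1 (1)
 91  00111011001→0 (0)
 92  01110110010→0 (1)
 93  11101100101→1 (1)
 94  11011001011→1 (0)
 95  10110010110→1 (0)
 96  01100101100→0 (0)
 97  11001011000→1 (1)
 98  10010110001→1 (1)
 99  00101100011→0 (1)
100  01011000111→0 (1)
101  10110001111→1 (0)
102  01100011110→0 (1)
103  11000111101→1 (1)
104  10001111011→1 (0)
105  00011110110→0 (1)
106  00111101101→0 (0)
107  01111011010→0 (1)
108  11110110101→1 (1)
109  11101101011→1 (0)
110  11011010110→1 (0)
111  10110101100→1 (1)
112  01101011001→0 (0)
113  11010110010→1 (0)
114  10101100100→1 (1)
115  01011001001→0 (0)
116  10110010010→1 (0)
117  01100100100→0 (0)
118  11001001000→1 (1)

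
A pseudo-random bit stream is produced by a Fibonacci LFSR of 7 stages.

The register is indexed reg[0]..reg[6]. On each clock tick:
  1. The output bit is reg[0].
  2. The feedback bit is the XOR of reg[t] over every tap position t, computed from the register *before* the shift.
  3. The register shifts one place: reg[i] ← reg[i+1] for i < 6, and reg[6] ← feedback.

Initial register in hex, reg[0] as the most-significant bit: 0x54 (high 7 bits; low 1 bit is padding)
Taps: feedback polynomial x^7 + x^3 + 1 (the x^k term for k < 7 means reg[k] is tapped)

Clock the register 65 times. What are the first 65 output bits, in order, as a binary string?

tick  register→output (feedback)
  0  0101010→0 (1)
  1  1010101→1 (1)
  2  0101011→0 (1)
  3  1010111→1 (1)
  4  0101111→0 (1)
  5  1011111→1 (0)
  6  0111110→0 (1)
  7  1111101→1 (0)
  8  1111010→1 (0)
  9  1110100→1 (1)
 10  1101001→1 (0)
 11  1010010→1 (1)
 12  0100101→0 (0)
 13  1001010→1 (0)
 14  0010100→0 (0)
 15  0101000→0 (1)
 16  1010001→1 (1)
 17  0100011→0 (0)
 18  1000110→1 (1)
 19  0001101→0 (1)
 20  0011011→0 (1)
 21  0110111→0 (0)
 22  1101110→1 (0)
 23  1011100→1 (0)
 24  0111000→0 (1)
 25  1110001→1 (1)
 26  1100011→1 (1)
 27  1000111→1 (1)
 28  0001111→0 (1)
 29  0011111→0 (1)
 30  0111111→0 (1)
 31  1111111→1 (0)
 32  1111110→1 (0)
 33  1111100→1 (0)
 34  1111000→1 (0)
 35  1110000→1 (1)
 36  1100001→1 (1)
 37  1000011→1 (1)
 38  0000111→0 (0)
 39  0001110→0 (1)
 40  0011101→0 (1)
 41  0111011→0 (1)
 42  1110111→1 (1)
 43  1101111→1 (0)
 44  1011110→1 (0)
 45  0111100→0 (1)
 46  1111001→1 (0)
 47  1110010→1 (1)
 48  1100101→1 (1)
 49  1001011→1 (0)
 50  0010110→0 (0)
 51  0101100→0 (1)
 52  1011001→1 (0)
 53  0110010→0 (0)
 54  1100100→1 (1)
 55  1001001→1 (0)
 56  0010010→0 (0)
 57  0100100→0 (0)
 58  1001000→1 (0)
 59  0010000→0 (0)
 60  0100000→0 (0)
 61  1000000→1 (1)
 62  0000001→0 (0)
 63  0000010→0 (0)
 64  0000100→0 (0)

01010101111101001010001101110001111111000011101111001011001001000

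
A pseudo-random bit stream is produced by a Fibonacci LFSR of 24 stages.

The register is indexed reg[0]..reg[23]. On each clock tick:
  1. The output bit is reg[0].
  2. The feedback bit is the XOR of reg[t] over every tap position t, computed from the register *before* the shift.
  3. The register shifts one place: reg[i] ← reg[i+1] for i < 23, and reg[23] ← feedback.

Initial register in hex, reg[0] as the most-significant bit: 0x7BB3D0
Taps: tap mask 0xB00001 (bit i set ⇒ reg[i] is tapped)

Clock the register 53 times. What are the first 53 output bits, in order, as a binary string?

01111011101100111101000001011001111000010100100101000

step | reg (before) | out | fb
   0 | 011110111011001111010000 | 0 | 0
   1 | 111101110110011110100000 | 1 | 1
   2 | 111011101100111101000001 | 1 | 0
   3 | 110111011001111010000010 | 1 | 1
   4 | 101110110011110100000101 | 1 | 1
   5 | 011101100111101000001011 | 0 | 0
   6 | 111011001111010000010110 | 1 | 0
   7 | 110110011110100000101100 | 1 | 1
   8 | 101100111101000001011001 | 1 | 1
   9 | 011001111010000010110011 | 0 | 1
  10 | 110011110100000101100111 | 1 | 1
  11 | 100111101000001011001111 | 1 | 0
  12 | 001111010000010110011110 | 0 | 0
  13 | 011110100000101100111100 | 0 | 0
  14 | 111101000001011001111000 | 1 | 0
  15 | 111010000010110011110000 | 1 | 1
  16 | 110100000101100111100001 | 1 | 0
  17 | 101000001011001111000010 | 1 | 1
  18 | 010000010110011110000101 | 0 | 0
  19 | 100000101100111100001010 | 1 | 0
  20 | 000001011001111000010100 | 0 | 1
  21 | 000010110011110000101001 | 0 | 0
  22 | 000101100111100001010010 | 0 | 0
  23 | 001011001111000010100100 | 0 | 1
  24 | 010110011110000101001001 | 0 | 0
  25 | 101100111100001010010010 | 1 | 1
  26 | 011001111000010100100101 | 0 | 0
  27 | 110011110000101001001010 | 1 | 0
  28 | 100111100001010010010100 | 1 | 0
  29 | 001111000010100100101000 | 0 | 1
  30 | 011110000101001001010001 | 0 | 1
  31 | 111100001010010010100011 | 1 | 0
  32 | 111000010100100101000110 | 1 | 0
  33 | 110000101001001010001100 | 1 | 1
  34 | 100001010010010100011001 | 1 | 1
  35 | 000010100100101000110011 | 0 | 1
  36 | 000101001001010001100111 | 0 | 0
  37 | 001010010010100011001110 | 0 | 0
  38 | 010100100101000110011100 | 0 | 0
  39 | 101001001010001100111000 | 1 | 0
  40 | 010010010100011001110000 | 0 | 0
  41 | 100100101000110011100000 | 1 | 1
  42 | 001001010001100111000001 | 0 | 1
  43 | 010010100011001110000011 | 0 | 1
  44 | 100101000110011100000111 | 1 | 1
  45 | 001010001100111000001111 | 0 | 1
  46 | 010100011001110000011111 | 0 | 1
  47 | 101000110011100000111111 | 1 | 0
  48 | 010001100111000001111110 | 0 | 0
  49 | 100011001110000011111100 | 1 | 1
  50 | 000110011100000111111001 | 0 | 0
  51 | 001100111000001111110010 | 0 | 0
  52 | 011001110000011111100100 | 0 | 1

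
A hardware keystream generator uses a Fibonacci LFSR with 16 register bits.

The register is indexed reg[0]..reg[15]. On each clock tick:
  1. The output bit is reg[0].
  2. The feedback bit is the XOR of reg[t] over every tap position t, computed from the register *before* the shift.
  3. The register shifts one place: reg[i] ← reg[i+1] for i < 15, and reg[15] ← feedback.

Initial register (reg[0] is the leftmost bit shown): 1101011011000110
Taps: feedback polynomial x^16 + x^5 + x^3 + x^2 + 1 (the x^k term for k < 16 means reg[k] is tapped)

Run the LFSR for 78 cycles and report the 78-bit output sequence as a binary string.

k : reg_k → out_k, fb_k
0: 1101011011000110 → 1, fb=1
1: 1010110110001101 → 1, fb=1
2: 0101101100011011 → 0, fb=1
3: 1011011000110111 → 1, fb=0
4: 0110110001101110 → 0, fb=0
5: 1101100011011100 → 1, fb=0
6: 1011000110111000 → 1, fb=1
7: 0110001101110001 → 0, fb=1
8: 1100011011100011 → 1, fb=0
9: 1000110111000110 → 1, fb=0
10: 0001101110001100 → 0, fb=1
11: 0011011100011001 → 0, fb=1
12: 0110111000110011 → 0, fb=0
13: 1101110001100110 → 1, fb=1
14: 1011100011001101 → 1, fb=1
15: 0111000110011011 → 0, fb=0
16: 1110001100110110 → 1, fb=0
17: 1100011001101100 → 1, fb=0
18: 1000110011011000 → 1, fb=0
19: 0001100110110000 → 0, fb=1
20: 0011001101100001 → 0, fb=0
21: 0110011011000010 → 0, fb=0
22: 1100110110000100 → 1, fb=0
23: 1001101100001000 → 1, fb=0
24: 0011011000010000 → 0, fb=1
25: 0110110000100001 → 0, fb=0
26: 1101100001000010 → 1, fb=0
27: 1011000010000100 → 1, fb=1
28: 0110000100001001 → 0, fb=1
29: 1100001000010011 → 1, fb=1
30: 1000010000100111 → 1, fb=0
31: 0000100001001110 → 0, fb=0
32: 0001000010011100 → 0, fb=1
33: 0010000100111001 → 0, fb=1
34: 0100001001110011 → 0, fb=0
35: 1000010011100110 → 1, fb=0
36: 0000100111001100 → 0, fb=0
37: 0001001110011000 → 0, fb=1
38: 0010011100110001 → 0, fb=0
39: 0100111001100010 → 0, fb=1
40: 1001110011000101 → 1, fb=1
41: 0011100110001011 → 0, fb=0
42: 0111001100010110 → 0, fb=0
43: 1110011000101100 → 1, fb=1
44: 1100110001011001 → 1, fb=0
45: 1001100010110010 → 1, fb=0
46: 0011000101100100 → 0, fb=0
47: 0110001011001000 → 0, fb=1
48: 1100010110010001 → 1, fb=0
49: 1000101100100010 → 1, fb=1
50: 0001011001000101 → 0, fb=0
51: 0010110010001010 → 0, fb=0
52: 0101100100010100 → 0, fb=1
53: 1011001000101001 → 1, fb=1
54: 0110010001010011 → 0, fb=0
55: 1100100010100110 → 1, fb=1
56: 1001000101001101 → 1, fb=0
57: 0010001010011010 → 0, fb=1
58: 0100010100110101 → 0, fb=1
59: 1000101001101011 → 1, fb=1
60: 0001010011010111 → 0, fb=0
61: 0010100110101110 → 0, fb=1
62: 0101001101011101 → 0, fb=1
63: 1010011010111011 → 1, fb=1
64: 0100110101110111 → 0, fb=1
65: 1001101011101111 → 1, fb=0
66: 0011010111011110 → 0, fb=1
67: 0110101110111101 → 0, fb=1
68: 1101011101111011 → 1, fb=1
69: 1010111011110111 → 1, fb=1
70: 0101110111101111 → 0, fb=0
71: 1011101111011110 → 1, fb=1
72: 0111011110111101 → 0, fb=1
73: 1110111101111011 → 1, fb=1
74: 1101111011110111 → 1, fb=1
75: 1011110111101111 → 1, fb=0
76: 0111101111011110 → 0, fb=0
77: 1111011110111100 → 1, fb=0

110101101100011011100011001101100001000010011100110001011001000101001101011101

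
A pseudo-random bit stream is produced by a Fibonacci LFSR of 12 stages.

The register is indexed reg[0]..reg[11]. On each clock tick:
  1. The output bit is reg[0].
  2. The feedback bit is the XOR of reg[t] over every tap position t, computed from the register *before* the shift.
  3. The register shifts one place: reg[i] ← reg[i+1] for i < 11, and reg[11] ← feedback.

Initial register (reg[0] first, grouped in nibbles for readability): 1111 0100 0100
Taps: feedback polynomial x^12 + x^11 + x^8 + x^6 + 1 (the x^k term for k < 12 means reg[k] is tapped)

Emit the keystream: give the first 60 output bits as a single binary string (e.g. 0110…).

111101000100110011010011001000101110010101001010100110100100

tick  register→output (feedback)
  0  111101000100→1 (1)
  1  111010001001→1 (1)
  2  110100010011→1 (0)
  3  101000100110→1 (0)
  4  010001001100→0 (1)
  5  100010011001→1 (1)
  6  000100110011→0 (0)
  7  001001100110→0 (1)
  8  010011001101→0 (0)
  9  100110011010→1 (0)
 10  001100110100→0 (1)
 11  011001101001→0 (1)
 12  110011010011→1 (0)
 13  100110100110→1 (0)
 14  001101001100→0 (1)
 15  011010011001→0 (0)
 16  110100110010→1 (0)
 17  101001100100→1 (0)
 18  010011001000→0 (1)
 19  100110010001→1 (0)
 20  001100100010→0 (1)
 21  011001000101→0 (1)
 22  110010001011→1 (1)
 23  100100010111→1 (0)
 24  001000101110→0 (0)
 25  010001011100→0 (1)
 26  100010111001→1 (0)
 27  000101110010→0 (1)
 28  001011100101→0 (0)
 29  010111001010→0 (1)
 30  101110010101→1 (0)
 31  011100101010→0 (0)
 32  111001010100→1 (1)
 33  110010101001→1 (0)
 34  100101010010→1 (1)
 35  001010100101→0 (0)
 36  010101001010→0 (1)
 37  101010010101→1 (0)
 38  010100101010→0 (0)
 39  101001010100→1 (1)
 40  010010101001→0 (1)
 41  100101010011→1 (0)
 42  001010100110→0 (1)
 43  010101001101→0 (0)
 44  101010011010→1 (0)
 45  010100110100→0 (1)
 46  101001101001→1 (0)
 47  010011010010→0 (0)
 48  100110100100→1 (0)
 49  001101001000→0 (1)
 50  011010010001→0 (1)
 51  110100100011→1 (1)
 52  101001000111→1 (0)
 53  010010001110→0 (1)
 54  100100011101→1 (1)
 55  001000111011→0 (1)
 56  010001110111→0 (0)
 57  100011101110→1 (1)
 58  000111011101→0 (0)
 59  001110111010→0 (0)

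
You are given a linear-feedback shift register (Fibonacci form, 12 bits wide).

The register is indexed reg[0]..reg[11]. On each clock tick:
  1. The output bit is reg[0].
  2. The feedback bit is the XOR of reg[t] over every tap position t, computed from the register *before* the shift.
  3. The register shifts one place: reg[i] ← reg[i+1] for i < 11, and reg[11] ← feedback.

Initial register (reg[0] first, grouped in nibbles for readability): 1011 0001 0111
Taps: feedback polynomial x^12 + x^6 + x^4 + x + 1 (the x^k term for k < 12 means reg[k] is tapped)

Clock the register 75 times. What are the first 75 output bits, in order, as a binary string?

101100010111100110100111100101110100000111011010100101100011010101000101101

step | reg (before) | out | fb
   0 | 101100010111 | 1 | 1
   1 | 011000101111 | 0 | 0
   2 | 110001011110 | 1 | 0
   3 | 100010111100 | 1 | 1
   4 | 000101111001 | 0 | 1
   5 | 001011110011 | 0 | 0
   6 | 010111100110 | 0 | 1
   7 | 101111001101 | 1 | 0
   8 | 011110011010 | 0 | 0
   9 | 111100110100 | 1 | 1
  10 | 111001101001 | 1 | 1
  11 | 110011010011 | 1 | 1
  12 | 100110100111 | 1 | 1
  13 | 001101001111 | 0 | 0
  14 | 011010011110 | 0 | 0
  15 | 110100111100 | 1 | 1
  16 | 101001111001 | 1 | 0
  17 | 010011110010 | 0 | 1
  18 | 100111100101 | 1 | 1
  19 | 001111001011 | 0 | 1
  20 | 011110010111 | 0 | 0
  21 | 111100101110 | 1 | 1
  22 | 111001011101 | 1 | 0
  23 | 110010111010 | 1 | 0
  24 | 100101110100 | 1 | 0
  25 | 001011101000 | 0 | 0
  26 | 010111010000 | 0 | 0
  27 | 101110100000 | 1 | 1
  28 | 011101000001 | 0 | 1
  29 | 111010000011 | 1 | 1
  30 | 110100000111 | 1 | 0
  31 | 101000001110 | 1 | 1
  32 | 010000011101 | 0 | 1
  33 | 100000111011 | 1 | 0
  34 | 000001110110 | 0 | 1
  35 | 000011101101 | 0 | 0
  36 | 000111011010 | 0 | 1
  37 | 001110110101 | 0 | 0
  38 | 011101101010 | 0 | 0
  39 | 111011010100 | 1 | 1
  40 | 110110101001 | 1 | 0
  41 | 101101010010 | 1 | 1
  42 | 011010100101 | 0 | 1
  43 | 110101001011 | 1 | 0
  44 | 101010010110 | 1 | 0
  45 | 010100101100 | 0 | 0
  46 | 101001011000 | 1 | 1
  47 | 010010110001 | 0 | 1
  48 | 100101100011 | 1 | 0
  49 | 001011000110 | 0 | 1
  50 | 010110001101 | 0 | 0
  51 | 101100011010 | 1 | 1
  52 | 011000110101 | 0 | 0
  53 | 110001101010 | 1 | 1
  54 | 100011010101 | 1 | 0
  55 | 000110101010 | 0 | 0
  56 | 001101010100 | 0 | 0
  57 | 011010101000 | 0 | 1
  58 | 110101010001 | 1 | 0
  59 | 101010100010 | 1 | 1
  60 | 010101000101 | 0 | 1
  61 | 101010001011 | 1 | 0
  62 | 010100010110 | 0 | 1
  63 | 101000101101 | 1 | 0
  64 | 010001011010 | 0 | 1
  65 | 100010110101 | 1 | 1
  66 | 000101101011 | 0 | 1
  67 | 001011010111 | 0 | 1
  68 | 010110101111 | 0 | 1
  69 | 101101011111 | 1 | 1
  70 | 011010111111 | 0 | 1
  71 | 110101111111 | 1 | 1
  72 | 101011111111 | 1 | 1
  73 | 010111111111 | 0 | 1
  74 | 101111111111 | 1 | 1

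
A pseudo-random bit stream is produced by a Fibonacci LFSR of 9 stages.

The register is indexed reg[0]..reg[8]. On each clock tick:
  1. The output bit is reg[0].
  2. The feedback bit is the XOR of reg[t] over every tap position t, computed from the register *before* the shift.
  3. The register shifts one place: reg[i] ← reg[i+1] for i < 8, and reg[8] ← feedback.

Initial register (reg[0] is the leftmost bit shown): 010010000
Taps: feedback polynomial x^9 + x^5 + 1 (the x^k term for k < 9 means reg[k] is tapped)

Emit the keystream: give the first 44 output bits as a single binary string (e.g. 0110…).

01001000001001100111010001111101111000001111

step | reg (before) | out | fb
   0 | 010010000 | 0 | 0
   1 | 100100000 | 1 | 1
   2 | 001000001 | 0 | 0
   3 | 010000010 | 0 | 0
   4 | 100000100 | 1 | 1
   5 | 000001001 | 0 | 1
   6 | 000010011 | 0 | 0
   7 | 000100110 | 0 | 0
   8 | 001001100 | 0 | 1
   9 | 010011001 | 0 | 1
  10 | 100110011 | 1 | 1
  11 | 001100111 | 0 | 0
  12 | 011001110 | 0 | 1
  13 | 110011101 | 1 | 0
  14 | 100111010 | 1 | 0
  15 | 001110100 | 0 | 0
  16 | 011101000 | 0 | 1
  17 | 111010001 | 1 | 1
  18 | 110100011 | 1 | 1
  19 | 101000111 | 1 | 1
  20 | 010001111 | 0 | 1
  21 | 100011111 | 1 | 0
  22 | 000111110 | 0 | 1
  23 | 001111101 | 0 | 1
  24 | 011111011 | 0 | 1
  25 | 111110111 | 1 | 1
  26 | 111101111 | 1 | 0
  27 | 111011110 | 1 | 0
  28 | 110111100 | 1 | 0
  29 | 101111000 | 1 | 0
  30 | 011110000 | 0 | 0
  31 | 111100000 | 1 | 1
  32 | 111000001 | 1 | 1
  33 | 110000011 | 1 | 1
  34 | 100000111 | 1 | 1
  35 | 000001111 | 0 | 1
  36 | 000011111 | 0 | 1
  37 | 000111111 | 0 | 1
  38 | 001111111 | 0 | 1
  39 | 011111111 | 0 | 1
  40 | 111111111 | 1 | 0
  41 | 111111110 | 1 | 0
  42 | 111111100 | 1 | 0
  43 | 111111000 | 1 | 0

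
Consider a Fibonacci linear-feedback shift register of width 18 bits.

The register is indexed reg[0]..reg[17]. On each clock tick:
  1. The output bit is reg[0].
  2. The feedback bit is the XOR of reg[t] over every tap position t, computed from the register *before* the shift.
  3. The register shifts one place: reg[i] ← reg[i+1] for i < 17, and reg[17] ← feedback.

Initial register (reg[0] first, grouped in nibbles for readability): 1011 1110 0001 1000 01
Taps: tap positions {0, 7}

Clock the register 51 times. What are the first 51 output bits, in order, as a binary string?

tick  register→output (feedback)
  0  101111100001100001→1 (1)
  1  011111000011000011→0 (0)
  2  111110000110000110→1 (1)
  3  111100001100001101→1 (1)
  4  111000011000011011→1 (0)
  5  110000110000110110→1 (0)
  6  100001100001101100→1 (1)
  7  000011000011011001→0 (0)
  8  000110000110110010→0 (0)
  9  001100001101100100→0 (0)
 10  011000011011001000→0 (1)
 11  110000110110010001→1 (0)
 12  100001101100100010→1 (1)
 13  000011011001000101→0 (1)
 14  000110110010001011→0 (1)
 15  001101100100010111→0 (0)
 16  011011001000101110→0 (0)
 17  110110010001011100→1 (0)
 18  101100100010111000→1 (1)
 19  011001000101110001→0 (0)
 20  110010001011100010→1 (1)
 21  100100010111000101→1 (0)
 22  001000101110001010→0 (0)
 23  010001011100010100→0 (1)
 24  100010111000101001→1 (0)
 25  000101110001010010→0 (1)
 26  001011100010100101→0 (0)
 27  010111000101001010→0 (0)
 28  101110001010010100→1 (1)
 29  011100010100101001→0 (1)
 30  111000101001010011→1 (1)
 31  110001010010100111→1 (0)
 32  100010100101001110→1 (1)
 33  000101001010011101→0 (0)
 34  001010010100111010→0 (1)
 35  010100101001110101→0 (0)
 36  101001010011101010→1 (0)
 37  010010100111010100→0 (0)
 38  100101001110101000→1 (1)
 39  001010011101010001→0 (1)
 40  010100111010100011→0 (1)
 41  101001110101000111→1 (0)
 42  010011101010001110→0 (0)
 43  100111010100011100→1 (0)
 44  001110101000111000→0 (0)
 45  011101010001110000→0 (1)
 46  111010100011100001→1 (1)
 47  110101000111000011→1 (1)
 48  101010001110000111→1 (1)
 49  010100011100001111→0 (1)
 50  101000111000011111→1 (0)

101111100001100001101100100010111000101001010011101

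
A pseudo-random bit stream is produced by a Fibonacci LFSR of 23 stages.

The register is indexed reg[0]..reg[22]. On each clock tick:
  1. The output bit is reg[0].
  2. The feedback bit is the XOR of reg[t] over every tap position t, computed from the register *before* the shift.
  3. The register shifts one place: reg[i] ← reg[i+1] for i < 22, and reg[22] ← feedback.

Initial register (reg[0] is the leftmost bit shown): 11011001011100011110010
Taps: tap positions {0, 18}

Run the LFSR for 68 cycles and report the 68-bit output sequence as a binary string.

11011001011100011110010010010110010100010100001100110101000010101101

tick  register→output (feedback)
  0  11011001011100011110010→1 (0)
  1  10110010111000111100100→1 (1)
  2  01100101110001111001001→0 (0)
  3  11001011100011110010010→1 (0)
  4  10010111000111100100100→1 (1)
  5  00101110001111001001001→0 (0)
  6  01011100011110010010010→0 (1)
  7  10111000111100100100101→1 (1)
  8  01110001111001001001011→0 (0)
  9  11100011110010010010110→1 (0)
 10  11000111100100100101100→1 (1)
 11  10001111001001001011001→1 (0)
 12  00011110010010010110010→0 (1)
 13  00111100100100101100101→0 (0)
 14  01111001001001011001010→0 (0)
 15  11110010010010110010100→1 (0)
 16  11100100100101100101000→1 (1)
 17  11001001001011001010001→1 (0)
 18  10010010010110010100010→1 (1)
 19  00100100101100101000101→0 (0)
 20  01001001011001010001010→0 (0)
 21  10010010110010100010100→1 (0)
 22  00100101100101000101000→0 (0)
 23  01001011001010001010000→0 (1)
 24  10010110010100010100001→1 (1)
 25  00101100101000101000011→0 (0)
 26  01011001010001010000110→0 (0)
 27  10110010100010100001100→1 (1)
 28  01100101000101000011001→0 (1)
 29  11001010001010000110011→1 (0)
 30  10010100010100001100110→1 (1)
 31  00101000101000011001101→0 (0)
 32  01010001010000110011010→0 (1)
 33  10100010100001100110101→1 (0)
 34  01000101000011001101010→0 (0)
 35  10001010000110011010100→1 (0)
 36  00010100001100110101000→0 (0)
 37  00101000011001101010000→0 (1)
 38  01010000110011010100001→0 (0)
 39  10100001100110101000010→1 (1)
 40  01000011001101010000101→0 (0)
 41  10000110011010100001010→1 (1)
 42  00001100110101000010101→0 (1)
 43  00011001101010000101011→0 (0)
 44  00110011010100001010110→0 (1)
 45  01100110101000010101101→0 (0)
 46  11001101010000101011010→1 (0)
 47  10011010100001010110100→1 (0)
 48  00110101000010101101000→0 (0)
 49  01101010000101011010000→0 (1)
 50  11010100001010110100001→1 (1)
 51  10101000010101101000011→1 (1)
 52  01010000101011010000111→0 (0)
 53  10100001010110100001110→1 (1)
 54  01000010101101000011101→0 (1)
 55  10000101011010000111011→1 (0)
 56  00001010110100001110110→0 (1)
 57  00010101101000011101101→0 (0)
 58  00101011010000111011010→0 (1)
 59  01010110100001110110101→0 (1)
 60  10101101000011101101011→1 (1)
 61  01011010000111011010111→0 (1)
 62  10110100001110110101111→1 (1)
 63  01101000011101101011111→0 (1)
 64  11010000111011010111111→1 (0)
 65  10100001110110101111110→1 (0)
 66  01000011101101011111100→0 (1)
 67  10000111011010111111001→1 (0)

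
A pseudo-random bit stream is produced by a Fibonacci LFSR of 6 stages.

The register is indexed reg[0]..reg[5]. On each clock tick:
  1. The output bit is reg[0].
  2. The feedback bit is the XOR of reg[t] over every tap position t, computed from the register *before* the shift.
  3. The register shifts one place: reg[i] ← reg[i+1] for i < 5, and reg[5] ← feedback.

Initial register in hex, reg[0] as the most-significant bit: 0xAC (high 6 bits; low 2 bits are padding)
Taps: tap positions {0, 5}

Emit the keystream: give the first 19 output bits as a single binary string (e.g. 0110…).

1010110011011101101

step | reg (before) | out | fb
   0 | 101011 | 1 | 0
   1 | 010110 | 0 | 0
   2 | 101100 | 1 | 1
   3 | 011001 | 0 | 1
   4 | 110011 | 1 | 0
   5 | 100110 | 1 | 1
   6 | 001101 | 0 | 1
   7 | 011011 | 0 | 1
   8 | 110111 | 1 | 0
   9 | 101110 | 1 | 1
  10 | 011101 | 0 | 1
  11 | 111011 | 1 | 0
  12 | 110110 | 1 | 1
  13 | 101101 | 1 | 0
  14 | 011010 | 0 | 0
  15 | 110100 | 1 | 1
  16 | 101001 | 1 | 0
  17 | 010010 | 0 | 0
  18 | 100100 | 1 | 1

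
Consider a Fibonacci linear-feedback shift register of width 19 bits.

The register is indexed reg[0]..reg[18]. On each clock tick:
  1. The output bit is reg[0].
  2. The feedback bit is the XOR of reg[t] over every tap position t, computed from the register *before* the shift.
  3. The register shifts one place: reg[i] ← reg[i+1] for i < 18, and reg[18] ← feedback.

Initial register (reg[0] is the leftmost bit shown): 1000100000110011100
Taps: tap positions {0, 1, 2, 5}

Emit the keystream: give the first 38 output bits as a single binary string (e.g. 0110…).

10001000001100111001011111011101000000

step | reg (before) | out | fb
   0 | 1000100000110011100 | 1 | 1
   1 | 0001000001100111001 | 0 | 0
   2 | 0010000011001110010 | 0 | 1
   3 | 0100000110011100101 | 0 | 1
   4 | 1000001100111001011 | 1 | 1
   5 | 0000011001110010111 | 0 | 1
   6 | 0000110011100101111 | 0 | 1
   7 | 0001100111001011111 | 0 | 0
   8 | 0011001110010111110 | 0 | 1
   9 | 0110011100101111101 | 0 | 1
  10 | 1100111001011111011 | 1 | 1
  11 | 1001110010111110111 | 1 | 0
  12 | 0011100101111101110 | 0 | 1
  13 | 0111001011111011101 | 0 | 0
  14 | 1110010111110111010 | 1 | 0
  15 | 1100101111101110100 | 1 | 0
  16 | 1001011111011101000 | 1 | 0
  17 | 0010111110111010000 | 0 | 0
  18 | 0101111101110100000 | 0 | 0
  19 | 1011111011101000000 | 1 | 1
  20 | 0111110111010000001 | 0 | 1
  21 | 1111101110100000011 | 1 | 1
  22 | 1111011101000000111 | 1 | 0
  23 | 1110111010000001110 | 1 | 0
  24 | 1101110100000011100 | 1 | 1
  25 | 1011101000000111001 | 1 | 0
  26 | 0111010000001110010 | 0 | 1
  27 | 1110100000011100101 | 1 | 1
  28 | 1101000000111001011 | 1 | 0
  29 | 1010000001110010110 | 1 | 0
  30 | 0100000011100101100 | 0 | 1
  31 | 1000000111001011001 | 1 | 1
  32 | 0000001110010110011 | 0 | 0
  33 | 0000011100101100110 | 0 | 1
  34 | 0000111001011001101 | 0 | 1
  35 | 0001110010110011011 | 0 | 1
  36 | 0011100101100110111 | 0 | 1
  37 | 0111001011001101111 | 0 | 0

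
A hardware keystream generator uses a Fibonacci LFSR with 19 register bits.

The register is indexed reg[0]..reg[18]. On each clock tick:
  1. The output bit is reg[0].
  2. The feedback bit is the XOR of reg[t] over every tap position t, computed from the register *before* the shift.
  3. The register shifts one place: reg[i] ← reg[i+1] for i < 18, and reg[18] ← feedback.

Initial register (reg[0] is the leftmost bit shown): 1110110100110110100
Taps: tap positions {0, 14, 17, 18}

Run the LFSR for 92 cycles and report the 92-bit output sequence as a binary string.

k : reg_k → out_k, fb_k
0: 1110110100110110100 → 1, fb=0
1: 1101101001101101000 → 1, fb=1
2: 1011010011011010001 → 1, fb=1
3: 0110100110110100011 → 0, fb=0
4: 1101001101101000110 → 1, fb=0
5: 1010011011010001100 → 1, fb=1
6: 0100110110100011001 → 0, fb=0
7: 1001101101000110010 → 1, fb=1
8: 0011011010001100101 → 0, fb=1
9: 0110110100011001011 → 0, fb=0
10: 1101101000110010110 → 1, fb=1
11: 1011010001100101101 → 1, fb=0
12: 0110100011001011010 → 0, fb=0
13: 1101000110010110100 → 1, fb=0
14: 1010001100101101000 → 1, fb=1
15: 0100011001011010001 → 0, fb=0
16: 1000110010110100010 → 1, fb=0
17: 0001100101101000100 → 0, fb=0
18: 0011001011010001000 → 0, fb=0
19: 0110010110100010000 → 0, fb=1
20: 1100101101000100001 → 1, fb=0
21: 1001011010001000010 → 1, fb=0
22: 0010110100010000100 → 0, fb=0
23: 0101101000100001000 → 0, fb=0
24: 1011010001000010000 → 1, fb=0
25: 0110100010000100000 → 0, fb=0
26: 1101000100001000000 → 1, fb=1
27: 1010001000010000001 → 1, fb=0
28: 0100010000100000010 → 0, fb=1
29: 1000100001000000101 → 1, fb=0
30: 0001000010000001010 → 0, fb=1
31: 0010000100000010101 → 0, fb=0
32: 0100001000000101010 → 0, fb=1
33: 1000010000001010101 → 1, fb=1
34: 0000100000010101011 → 0, fb=0
35: 0001000000101010110 → 0, fb=0
36: 0010000001010101100 → 0, fb=0
37: 0100000010101011000 → 0, fb=1
38: 1000000101010110001 → 1, fb=1
39: 0000001010101100011 → 0, fb=0
40: 0000010101011000110 → 0, fb=1
41: 0000101010110001101 → 0, fb=1
42: 0001010101100011011 → 0, fb=1
43: 0010101011000110111 → 0, fb=1
44: 0101010110001101111 → 0, fb=0
45: 1010101100011011110 → 1, fb=1
46: 0101011000110111101 → 0, fb=0
47: 1010110001101111010 → 1, fb=1
48: 0101100011011110101 → 0, fb=0
49: 1011000110111101010 → 1, fb=0
50: 0110001101111010100 → 0, fb=1
51: 1100011011110101001 → 1, fb=0
52: 1000110111101010010 → 1, fb=1
53: 0001101111010100101 → 0, fb=1
54: 0011011110101001011 → 0, fb=0
55: 0110111101010010110 → 0, fb=0
56: 1101111010100101100 → 1, fb=1
57: 1011110101001011001 → 1, fb=1
58: 0111101010010110011 → 0, fb=1
59: 1111010100101100111 → 1, fb=1
60: 1110101001011001111 → 1, fb=1
61: 1101010010110011111 → 1, fb=0
62: 1010100101100111110 → 1, fb=1
63: 0101001011001111101 → 0, fb=0
64: 1010010110011111010 → 1, fb=1
65: 0100101100111110101 → 0, fb=0
66: 1001011001111101010 → 1, fb=0
67: 0010110011111010100 → 0, fb=1
68: 0101100111110101001 → 0, fb=1
69: 1011001111101010011 → 1, fb=0
70: 0110011111010100110 → 0, fb=1
71: 1100111110101001101 → 1, fb=0
72: 1001111101010011010 → 1, fb=1
73: 0011111010100110101 → 0, fb=0
74: 0111110101001101010 → 0, fb=1
75: 1111101010011010101 → 1, fb=1
76: 1111010100110101011 → 1, fb=1
77: 1110101001101010111 → 1, fb=0
78: 1101010011010101110 → 1, fb=0
79: 1010100110101011100 → 1, fb=0
80: 0101001101010111000 → 0, fb=1
81: 1010011010101110001 → 1, fb=1
82: 0100110101011100011 → 0, fb=0
83: 1001101010111000110 → 1, fb=0
84: 0011010101110001100 → 0, fb=0
85: 0110101011100011000 → 0, fb=1
86: 1101010111000110001 → 1, fb=1
87: 1010101110001100011 → 1, fb=1
88: 0101011100011000111 → 0, fb=0
89: 1010111000110001110 → 1, fb=0
90: 0101110001100011100 → 0, fb=1
91: 1011100011000111001 → 1, fb=1

11101101001101101000110010110100010000100000010101011000110111101010010110011111010100110101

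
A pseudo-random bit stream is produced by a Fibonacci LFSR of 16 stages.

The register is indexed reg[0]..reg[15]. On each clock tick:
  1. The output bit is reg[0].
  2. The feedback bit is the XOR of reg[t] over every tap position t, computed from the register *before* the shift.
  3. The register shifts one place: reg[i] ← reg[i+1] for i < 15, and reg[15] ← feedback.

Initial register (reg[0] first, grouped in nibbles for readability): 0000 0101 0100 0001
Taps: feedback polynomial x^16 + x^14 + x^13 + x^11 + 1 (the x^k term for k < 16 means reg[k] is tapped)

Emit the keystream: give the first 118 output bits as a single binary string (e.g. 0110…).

0000010101000001011111101101101001111101111101101011001010010101110100101110011111101010011000001100010110011001011111

k : reg_k → out_k, fb_k
0: 0000010101000001 → 0, fb=0
1: 0000101010000010 → 0, fb=1
2: 0001010100000101 → 0, fb=1
3: 0010101000001011 → 0, fb=1
4: 0101010000010111 → 0, fb=1
5: 1010100000101111 → 1, fb=1
6: 0101000001011111 → 0, fb=1
7: 1010000010111111 → 1, fb=0
8: 0100000101111110 → 0, fb=1
9: 1000001011111101 → 1, fb=1
10: 0000010111111011 → 0, fb=0
11: 0000101111110110 → 0, fb=1
12: 0001011111101101 → 0, fb=1
13: 0010111111011011 → 0, fb=0
14: 0101111110110110 → 0, fb=1
15: 1011111101101101 → 1, fb=0
16: 0111111011011010 → 0, fb=0
17: 1111110110110100 → 1, fb=1
18: 1111101101101001 → 1, fb=1
19: 1111011011010011 → 1, fb=1
20: 1110110110100111 → 1, fb=1
21: 1101101101001111 → 1, fb=1
22: 1011011010011111 → 1, fb=0
23: 0110110100111110 → 0, fb=1
24: 1101101001111101 → 1, fb=1
25: 1011010011111011 → 1, fb=1
26: 0110100111110111 → 0, fb=1
27: 1101001111101111 → 1, fb=1
28: 1010011111011111 → 1, fb=0
29: 0100111110111110 → 0, fb=1
30: 1001111101111101 → 1, fb=1
31: 0011111011111011 → 0, fb=0
32: 0111110111110110 → 0, fb=1
33: 1111101111101101 → 1, fb=0
34: 1111011111011010 → 1, fb=1
35: 1110111110110101 → 1, fb=1
36: 1101111101101011 → 1, fb=0
37: 1011111011010110 → 1, fb=0
38: 0111110110101100 → 0, fb=1
39: 1111101101011001 → 1, fb=0
40: 1111011010110010 → 1, fb=1
41: 1110110101100101 → 1, fb=0
42: 1101101011001010 → 1, fb=0
43: 1011010110010100 → 1, fb=1
44: 0110101100101001 → 0, fb=0
45: 1101011001010010 → 1, fb=1
46: 1010110010100101 → 1, fb=0
47: 0101100101001010 → 0, fb=1
48: 1011001010010101 → 1, fb=1
49: 0110010100101011 → 0, fb=1
50: 1100101001010111 → 1, fb=0
51: 1001010010101110 → 1, fb=1
52: 0010100101011101 → 0, fb=0
53: 0101001010111010 → 0, fb=0
54: 1010010101110100 → 1, fb=1
55: 0100101011101001 → 0, fb=0
56: 1001010111010010 → 1, fb=1
57: 0010101110100101 → 0, fb=1
58: 0101011101001011 → 0, fb=1
59: 1010111010010111 → 1, fb=0
60: 0101110100101110 → 0, fb=0
61: 1011101001011100 → 1, fb=1
62: 0111010010111001 → 0, fb=1
63: 1110100101110011 → 1, fb=1
64: 1101001011100111 → 1, fb=1
65: 1010010111001111 → 1, fb=1
66: 0100101110011111 → 0, fb=1
67: 1001011100111111 → 1, fb=0
68: 0010111001111110 → 0, fb=1
69: 0101110011111101 → 0, fb=0
70: 1011100111111010 → 1, fb=1
71: 0111001111110101 → 0, fb=0
72: 1110011111101010 → 1, fb=0
73: 1100111111010100 → 1, fb=1
74: 1001111110101001 → 1, fb=1
75: 0011111101010011 → 0, fb=0
76: 0111111010100110 → 0, fb=0
77: 1111110101001100 → 1, fb=0
78: 1111101010011000 → 1, fb=0
79: 1111010100110000 → 1, fb=0
80: 1110101001100000 → 1, fb=1
81: 1101010011000001 → 1, fb=1
82: 1010100110000011 → 1, fb=0
83: 0101001100000110 → 0, fb=0
84: 1010011000001100 → 1, fb=0
85: 0100110000011000 → 0, fb=1
86: 1001100000110001 → 1, fb=0
87: 0011000001100010 → 0, fb=1
88: 0110000011000101 → 0, fb=1
89: 1100000110001011 → 1, fb=0
90: 1000001100010110 → 1, fb=0
91: 0000011000101100 → 0, fb=1
92: 0000110001011001 → 0, fb=1
93: 0001100010110011 → 0, fb=0
94: 0011000101100110 → 0, fb=0
95: 0110001011001100 → 0, fb=1
96: 1100010110011001 → 1, fb=0
97: 1000101100110010 → 1, fb=1
98: 0001011001100101 → 0, fb=1
99: 0010110011001011 → 0, fb=1
100: 0101100110010111 → 0, fb=1
101: 1011001100101111 → 1, fb=1
102: 0110011001011111 → 0, fb=1
103: 1100110010111111 → 1, fb=0
104: 1001100101111110 → 1, fb=0
105: 0011001011111100 → 0, fb=0
106: 0110010111111000 → 0, fb=1
107: 1100101111110001 → 1, fb=0
108: 1001011111100010 → 1, fb=0
109: 0010111111000100 → 0, fb=1
110: 0101111110001001 → 0, fb=0
111: 1011111100010010 → 1, fb=1
112: 0111111000100101 → 0, fb=1
113: 1111110001001011 → 1, fb=0
114: 1111100010010110 → 1, fb=0
115: 1111000100101100 → 1, fb=0
116: 1110001001011000 → 1, fb=0
117: 1100010010110000 → 1, fb=0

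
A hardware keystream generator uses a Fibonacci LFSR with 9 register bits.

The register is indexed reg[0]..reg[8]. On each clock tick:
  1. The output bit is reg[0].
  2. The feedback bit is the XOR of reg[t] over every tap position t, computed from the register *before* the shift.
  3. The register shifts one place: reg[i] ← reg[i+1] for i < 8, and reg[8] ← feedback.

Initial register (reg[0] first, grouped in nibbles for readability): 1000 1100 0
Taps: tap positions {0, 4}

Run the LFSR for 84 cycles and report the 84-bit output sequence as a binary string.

step | reg (before) | out | fb
   0 | 100011000 | 1 | 0
   1 | 000110000 | 0 | 1
   2 | 001100001 | 0 | 0
   3 | 011000010 | 0 | 0
   4 | 110000100 | 1 | 1
   5 | 100001001 | 1 | 1
   6 | 000010011 | 0 | 1
   7 | 000100111 | 0 | 0
   8 | 001001110 | 0 | 0
   9 | 010011100 | 0 | 1
  10 | 100111001 | 1 | 0
  11 | 001110010 | 0 | 1
  12 | 011100101 | 0 | 0
  13 | 111001010 | 1 | 1
  14 | 110010101 | 1 | 0
  15 | 100101010 | 1 | 1
  16 | 001010101 | 0 | 1
  17 | 010101011 | 0 | 0
  18 | 101010110 | 1 | 0
  19 | 010101100 | 0 | 0
  20 | 101011000 | 1 | 0
  21 | 010110000 | 0 | 1
  22 | 101100001 | 1 | 1
  23 | 011000011 | 0 | 0
  24 | 110000110 | 1 | 1
  25 | 100001101 | 1 | 1
  26 | 000011011 | 0 | 1
  27 | 000110111 | 0 | 1
  28 | 001101111 | 0 | 0
  29 | 011011110 | 0 | 1
  30 | 110111101 | 1 | 0
  31 | 101111010 | 1 | 0
  32 | 011110100 | 0 | 1
  33 | 111101001 | 1 | 1
  34 | 111010011 | 1 | 0
  35 | 110100110 | 1 | 1
  36 | 101001101 | 1 | 1
  37 | 010011011 | 0 | 1
  38 | 100110111 | 1 | 0
  39 | 001101110 | 0 | 0
  40 | 011011100 | 0 | 1
  41 | 110111001 | 1 | 0
  42 | 101110010 | 1 | 0
  43 | 011100100 | 0 | 0
  44 | 111001000 | 1 | 1
  45 | 110010001 | 1 | 0
  46 | 100100010 | 1 | 1
  47 | 001000101 | 0 | 0
  48 | 010001010 | 0 | 0
  49 | 100010100 | 1 | 0
  50 | 000101000 | 0 | 0
  51 | 001010000 | 0 | 1
  52 | 010100001 | 0 | 0
  53 | 101000010 | 1 | 1
  54 | 010000101 | 0 | 0
  55 | 100001010 | 1 | 1
  56 | 000010101 | 0 | 1
  57 | 000101011 | 0 | 0
  58 | 001010110 | 0 | 1
  59 | 010101101 | 0 | 0
  60 | 101011010 | 1 | 0
  61 | 010110100 | 0 | 1
  62 | 101101001 | 1 | 1
  63 | 011010011 | 0 | 1
  64 | 110100111 | 1 | 1
  65 | 101001111 | 1 | 1
  66 | 010011111 | 0 | 1
  67 | 100111111 | 1 | 0
  68 | 001111110 | 0 | 1
  69 | 011111101 | 0 | 1
  70 | 111111011 | 1 | 0
  71 | 111110110 | 1 | 0
  72 | 111101100 | 1 | 1
  73 | 111011001 | 1 | 0
  74 | 110110010 | 1 | 0
  75 | 101100100 | 1 | 1
  76 | 011001001 | 0 | 0
  77 | 110010010 | 1 | 0
  78 | 100100100 | 1 | 1
  79 | 001001001 | 0 | 0
  80 | 010010010 | 0 | 1
  81 | 100100101 | 1 | 1
  82 | 001001011 | 0 | 0
  83 | 010010110 | 0 | 1

100011000010011100101010110000110111101001101110010001010000101011010011111101100100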